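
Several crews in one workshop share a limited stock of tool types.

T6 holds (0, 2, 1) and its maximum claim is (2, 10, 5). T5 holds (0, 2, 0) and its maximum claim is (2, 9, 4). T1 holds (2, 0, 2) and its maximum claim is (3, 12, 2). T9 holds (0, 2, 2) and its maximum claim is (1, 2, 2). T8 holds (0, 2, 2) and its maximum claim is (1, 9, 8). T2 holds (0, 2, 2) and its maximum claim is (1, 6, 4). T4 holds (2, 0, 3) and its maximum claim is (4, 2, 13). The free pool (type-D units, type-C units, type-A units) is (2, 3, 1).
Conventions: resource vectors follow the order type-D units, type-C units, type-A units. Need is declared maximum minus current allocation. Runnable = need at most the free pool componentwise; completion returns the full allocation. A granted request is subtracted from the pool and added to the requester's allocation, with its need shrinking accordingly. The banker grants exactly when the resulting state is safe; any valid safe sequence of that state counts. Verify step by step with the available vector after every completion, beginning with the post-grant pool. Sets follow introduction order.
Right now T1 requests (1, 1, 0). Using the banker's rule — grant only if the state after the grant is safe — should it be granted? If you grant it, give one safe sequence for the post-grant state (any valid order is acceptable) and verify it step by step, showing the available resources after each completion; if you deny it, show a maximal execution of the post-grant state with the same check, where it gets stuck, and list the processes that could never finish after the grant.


DENY — the pretend-granted state is unsafe.
Key observation: after T9, T2 the pool peaks at (1, 6, 5), and each blocked process is short somewhere: T6 on type-D units, type-C units; T5 on type-D units, type-C units; T1 on type-C units; T8 on type-C units, type-A units; T4 on type-D units, type-A units.
After a pretend grant, a maximal execution: T9, T2 — then nothing else fits. Walking it through:
  pool = (1, 2, 1)
  T9 needs (1, 0, 0) <= (1, 2, 1) -> finishes; pool += (0, 2, 2) = (1, 4, 3)
  T2 needs (1, 4, 2) <= (1, 4, 3) -> finishes; pool += (0, 2, 2) = (1, 6, 5)
  T6 still needs (2, 8, 4) but only (1, 6, 5) is free — short on type-D units and type-C units
  T5 still needs (2, 7, 4) but only (1, 6, 5) is free — short on type-D units and type-C units
  T1 still needs (0, 11, 0) but only (1, 6, 5) is free — short on type-C units
  T8 still needs (1, 7, 6) but only (1, 6, 5) is free — short on type-C units and type-A units
  T4 still needs (2, 2, 10) but only (1, 6, 5) is free — short on type-D units and type-A units
Processes that could never finish after the grant: T6, T5, T1, T8 and T4.


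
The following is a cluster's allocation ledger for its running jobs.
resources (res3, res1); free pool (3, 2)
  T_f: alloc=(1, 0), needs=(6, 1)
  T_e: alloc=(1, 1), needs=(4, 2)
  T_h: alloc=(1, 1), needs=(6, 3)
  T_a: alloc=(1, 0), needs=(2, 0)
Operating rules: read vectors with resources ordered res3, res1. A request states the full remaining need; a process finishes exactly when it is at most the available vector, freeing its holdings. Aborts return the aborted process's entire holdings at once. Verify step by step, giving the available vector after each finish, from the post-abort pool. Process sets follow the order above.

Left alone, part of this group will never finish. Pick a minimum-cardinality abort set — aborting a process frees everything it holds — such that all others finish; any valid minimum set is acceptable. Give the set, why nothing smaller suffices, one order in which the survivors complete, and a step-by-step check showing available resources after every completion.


The answer: abort T_h.
Key observation: no ordering could ever have run T_f before the abort of T_h; with (1, 1) back in the pool it fits at step 3.
No smaller set exists: with zero aborts the deadlock remains.
Survivors finish in the order: T_a, T_e, T_f. Walking it through (pool after the aborts first):
  pool = (4, 3)
  T_a: need (2, 0) fits (4, 3); releases (1, 0), pool now (5, 3)
  T_e: need (4, 2) fits (5, 3); releases (1, 1), pool now (6, 4)
  T_f: need (6, 1) fits (6, 4); releases (1, 0), pool now (7, 4)


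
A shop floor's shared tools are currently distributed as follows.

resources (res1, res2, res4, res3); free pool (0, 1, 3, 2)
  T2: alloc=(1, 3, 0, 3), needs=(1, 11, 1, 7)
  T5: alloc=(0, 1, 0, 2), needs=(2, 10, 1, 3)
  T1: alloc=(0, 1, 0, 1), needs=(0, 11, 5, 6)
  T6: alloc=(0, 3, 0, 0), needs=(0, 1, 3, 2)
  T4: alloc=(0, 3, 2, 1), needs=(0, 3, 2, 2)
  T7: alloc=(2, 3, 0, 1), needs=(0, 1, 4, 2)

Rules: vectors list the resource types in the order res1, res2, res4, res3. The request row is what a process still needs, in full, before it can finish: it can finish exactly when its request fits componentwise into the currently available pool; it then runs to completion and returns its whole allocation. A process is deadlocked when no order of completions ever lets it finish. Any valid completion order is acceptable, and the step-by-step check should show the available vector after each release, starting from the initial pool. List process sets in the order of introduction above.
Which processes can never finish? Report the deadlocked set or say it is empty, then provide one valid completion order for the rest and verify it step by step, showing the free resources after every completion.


The deadlocked set is empty.
Key observation: no deadlock: T6 fits now, and the freed resources carry the rest through.
One completion order for the rest: T6, T4, T7, T5, T1, T2. Check, step by step:
  pool = (0, 1, 3, 2)
  T6 needs (0, 1, 3, 2) <= (0, 1, 3, 2) -> finishes; pool += (0, 3, 0, 0) = (0, 4, 3, 2)
  T4 needs (0, 3, 2, 2) <= (0, 4, 3, 2) -> finishes; pool += (0, 3, 2, 1) = (0, 7, 5, 3)
  T7 needs (0, 1, 4, 2) <= (0, 7, 5, 3) -> finishes; pool += (2, 3, 0, 1) = (2, 10, 5, 4)
  T5 needs (2, 10, 1, 3) <= (2, 10, 5, 4) -> finishes; pool += (0, 1, 0, 2) = (2, 11, 5, 6)
  T1 needs (0, 11, 5, 6) <= (2, 11, 5, 6) -> finishes; pool += (0, 1, 0, 1) = (2, 12, 5, 7)
  T2 needs (1, 11, 1, 7) <= (2, 12, 5, 7) -> finishes; pool += (1, 3, 0, 3) = (3, 15, 5, 10)


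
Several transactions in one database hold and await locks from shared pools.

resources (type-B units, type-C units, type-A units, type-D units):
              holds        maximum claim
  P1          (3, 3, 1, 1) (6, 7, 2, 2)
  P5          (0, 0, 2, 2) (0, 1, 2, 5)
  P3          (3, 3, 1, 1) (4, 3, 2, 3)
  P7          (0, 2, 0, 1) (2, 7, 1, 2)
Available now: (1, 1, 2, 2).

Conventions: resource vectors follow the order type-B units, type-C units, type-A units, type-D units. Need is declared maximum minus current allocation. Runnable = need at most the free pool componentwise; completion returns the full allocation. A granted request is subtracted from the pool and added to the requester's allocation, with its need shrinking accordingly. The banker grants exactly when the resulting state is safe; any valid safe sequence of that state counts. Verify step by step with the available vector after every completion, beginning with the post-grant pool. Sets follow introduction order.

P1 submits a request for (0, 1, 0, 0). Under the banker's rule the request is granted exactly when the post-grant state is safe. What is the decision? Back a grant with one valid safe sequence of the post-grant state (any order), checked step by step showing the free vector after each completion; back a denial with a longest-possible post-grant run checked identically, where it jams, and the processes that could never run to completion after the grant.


GRANT — the state after the grant stays safe, e.g. via P3, P1, P7, P5.
Key observation: even at the reduced pool (1, 0, 2, 2), P3 fits immediately, so safety survives the grant.
Check on the post-grant state, step by step:
  pool = (1, 0, 2, 2)
  P3: need (1, 0, 1, 2) fits (1, 0, 2, 2); releases (3, 3, 1, 1), pool now (4, 3, 3, 3)
  P1: need (3, 3, 1, 1) fits (4, 3, 3, 3); releases (3, 4, 1, 1), pool now (7, 7, 4, 4)
  P7: need (2, 5, 1, 1) fits (7, 7, 4, 4); releases (0, 2, 0, 1), pool now (7, 9, 4, 5)
  P5: need (0, 1, 0, 3) fits (7, 9, 4, 5); releases (0, 0, 2, 2), pool now (7, 9, 6, 7)


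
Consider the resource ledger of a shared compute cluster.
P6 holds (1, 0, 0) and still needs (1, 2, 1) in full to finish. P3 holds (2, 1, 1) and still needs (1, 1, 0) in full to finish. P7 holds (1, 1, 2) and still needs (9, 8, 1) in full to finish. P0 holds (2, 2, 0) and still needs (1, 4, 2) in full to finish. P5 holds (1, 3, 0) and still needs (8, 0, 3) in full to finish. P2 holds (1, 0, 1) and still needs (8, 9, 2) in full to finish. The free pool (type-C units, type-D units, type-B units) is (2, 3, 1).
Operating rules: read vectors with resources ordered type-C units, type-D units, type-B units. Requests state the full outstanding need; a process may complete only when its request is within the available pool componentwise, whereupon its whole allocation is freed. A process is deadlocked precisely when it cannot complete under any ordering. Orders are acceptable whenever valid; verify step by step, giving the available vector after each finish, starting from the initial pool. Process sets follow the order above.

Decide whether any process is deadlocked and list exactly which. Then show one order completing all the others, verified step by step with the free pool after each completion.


The deadlocked set is P7, P5 and P2.
Key observation: the wall is type-C units: completing P3, P0, P6 brings the pool only to (7, 6, 2), and all the rest need more.
A valid finishing order for the others: P3, P0, P6. Verifying each step:
  pool = (2, 3, 1)
  P3 needs (1, 1, 0) <= (2, 3, 1) -> finishes; pool += (2, 1, 1) = (4, 4, 2)
  P0 needs (1, 4, 2) <= (4, 4, 2) -> finishes; pool += (2, 2, 0) = (6, 6, 2)
  P6 needs (1, 2, 1) <= (6, 6, 2) -> finishes; pool += (1, 0, 0) = (7, 6, 2)
None of the blocked processes ever fits:
  P7 still needs (9, 8, 1) but only (7, 6, 2) is free — short on type-C units and type-D units
  P5 still needs (8, 0, 3) but only (7, 6, 2) is free — short on type-C units and type-B units
  P2 still needs (8, 9, 2) but only (7, 6, 2) is free — short on type-C units and type-D units


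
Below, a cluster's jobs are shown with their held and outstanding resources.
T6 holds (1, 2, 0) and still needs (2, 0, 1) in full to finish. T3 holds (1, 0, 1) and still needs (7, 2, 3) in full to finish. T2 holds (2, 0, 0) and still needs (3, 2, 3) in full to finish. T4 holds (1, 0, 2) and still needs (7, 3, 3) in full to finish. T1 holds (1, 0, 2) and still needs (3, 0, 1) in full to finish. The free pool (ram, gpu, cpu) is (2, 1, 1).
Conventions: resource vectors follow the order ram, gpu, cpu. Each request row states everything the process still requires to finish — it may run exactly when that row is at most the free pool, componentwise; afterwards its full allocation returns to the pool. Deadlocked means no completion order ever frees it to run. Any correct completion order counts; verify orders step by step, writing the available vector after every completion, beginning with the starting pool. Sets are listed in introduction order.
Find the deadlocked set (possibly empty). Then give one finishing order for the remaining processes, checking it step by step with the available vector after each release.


Deadlocked: T3 and T4.
Key observation: after T6, T1, T2 complete, (6, 3, 3) is the best the pool ever gets, yet each leftover process wants more ram.
The rest can finish in the order T6, T1, T2. Walking it through:
  pool = (2, 1, 1)
  T6: need (2, 0, 1) fits (2, 1, 1); releases (1, 2, 0), pool now (3, 3, 1)
  T1: need (3, 0, 1) fits (3, 3, 1); releases (1, 0, 2), pool now (4, 3, 3)
  T2: need (3, 2, 3) fits (4, 3, 3); releases (2, 0, 0), pool now (6, 3, 3)
None of the blocked processes ever fits:
  blocked: T3 wants (7, 2, 3), pool (6, 3, 3) — not enough ram
  blocked: T4 wants (7, 3, 3), pool (6, 3, 3) — not enough ram


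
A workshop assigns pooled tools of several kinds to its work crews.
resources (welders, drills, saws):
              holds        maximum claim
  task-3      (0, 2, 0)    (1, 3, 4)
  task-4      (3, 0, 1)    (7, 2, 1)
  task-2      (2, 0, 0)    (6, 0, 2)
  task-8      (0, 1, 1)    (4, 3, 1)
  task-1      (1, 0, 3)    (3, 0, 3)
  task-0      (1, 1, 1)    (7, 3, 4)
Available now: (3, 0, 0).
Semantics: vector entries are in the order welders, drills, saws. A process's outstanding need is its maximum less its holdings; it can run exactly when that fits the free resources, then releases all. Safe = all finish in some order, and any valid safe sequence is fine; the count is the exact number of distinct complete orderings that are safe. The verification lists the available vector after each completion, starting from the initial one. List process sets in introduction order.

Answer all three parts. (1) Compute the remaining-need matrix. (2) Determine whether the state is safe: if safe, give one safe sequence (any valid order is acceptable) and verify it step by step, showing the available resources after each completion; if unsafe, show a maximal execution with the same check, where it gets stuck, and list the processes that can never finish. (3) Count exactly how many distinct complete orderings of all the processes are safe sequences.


(1) Need matrix, components ordered welders, drills, saws:
  task-3: (1, 1, 4)
  task-4: (4, 2, 0)
  task-2: (4, 0, 2)
  task-8: (4, 2, 0)
  task-1: (2, 0, 0)
  task-0: (6, 2, 3)
(2) UNSAFE.
Key observation: after task-1, task-2 complete, (6, 0, 3) is the best the pool ever gets, yet each leftover process wants more drills.
Going as far as possible: task-1, task-2; after that, nothing fits. Verifying each step:
  pool = (3, 0, 0)
  run task-1 (needs (2, 0, 0), free (3, 0, 0)); after release of (1, 0, 3) the pool is (4, 0, 3)
  run task-2 (needs (4, 0, 2), free (4, 0, 3)); after release of (2, 0, 0) the pool is (6, 0, 3)
  blocked: task-3 wants (1, 1, 4), pool (6, 0, 3) — not enough drills and saws
  blocked: task-4 wants (4, 2, 0), pool (6, 0, 3) — not enough drills
  blocked: task-8 wants (4, 2, 0), pool (6, 0, 3) — not enough drills
  blocked: task-0 wants (6, 2, 3), pool (6, 0, 3) — not enough drills
Permanently blocked: task-3, task-4, task-8 and task-0.
(3) The exact count: 0 of the possible complete orderings are safe sequences.


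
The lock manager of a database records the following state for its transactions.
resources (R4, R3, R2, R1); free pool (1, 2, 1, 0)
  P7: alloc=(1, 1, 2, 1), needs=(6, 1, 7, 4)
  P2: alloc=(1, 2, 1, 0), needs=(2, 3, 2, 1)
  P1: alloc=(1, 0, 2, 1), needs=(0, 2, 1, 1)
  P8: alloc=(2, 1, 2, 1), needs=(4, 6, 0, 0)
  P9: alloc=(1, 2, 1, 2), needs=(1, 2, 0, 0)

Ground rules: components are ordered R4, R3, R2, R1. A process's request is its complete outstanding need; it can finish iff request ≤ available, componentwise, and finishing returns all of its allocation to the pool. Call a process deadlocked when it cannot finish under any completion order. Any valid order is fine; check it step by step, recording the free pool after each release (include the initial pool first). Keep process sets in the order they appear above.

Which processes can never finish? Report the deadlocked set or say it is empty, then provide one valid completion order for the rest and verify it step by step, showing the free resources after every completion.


The deadlocked set is empty.
Key observation: P9 leads a chain of completions in which each release enables another process.
A valid finishing order for the others: P9, P2, P1, P8, P7. Step-by-step check:
  pool = (1, 2, 1, 0)
  P9: need (1, 2, 0, 0) fits (1, 2, 1, 0); releases (1, 2, 1, 2), pool now (2, 4, 2, 2)
  P2: need (2, 3, 2, 1) fits (2, 4, 2, 2); releases (1, 2, 1, 0), pool now (3, 6, 3, 2)
  P1: need (0, 2, 1, 1) fits (3, 6, 3, 2); releases (1, 0, 2, 1), pool now (4, 6, 5, 3)
  P8: need (4, 6, 0, 0) fits (4, 6, 5, 3); releases (2, 1, 2, 1), pool now (6, 7, 7, 4)
  P7: need (6, 1, 7, 4) fits (6, 7, 7, 4); releases (1, 1, 2, 1), pool now (7, 8, 9, 5)


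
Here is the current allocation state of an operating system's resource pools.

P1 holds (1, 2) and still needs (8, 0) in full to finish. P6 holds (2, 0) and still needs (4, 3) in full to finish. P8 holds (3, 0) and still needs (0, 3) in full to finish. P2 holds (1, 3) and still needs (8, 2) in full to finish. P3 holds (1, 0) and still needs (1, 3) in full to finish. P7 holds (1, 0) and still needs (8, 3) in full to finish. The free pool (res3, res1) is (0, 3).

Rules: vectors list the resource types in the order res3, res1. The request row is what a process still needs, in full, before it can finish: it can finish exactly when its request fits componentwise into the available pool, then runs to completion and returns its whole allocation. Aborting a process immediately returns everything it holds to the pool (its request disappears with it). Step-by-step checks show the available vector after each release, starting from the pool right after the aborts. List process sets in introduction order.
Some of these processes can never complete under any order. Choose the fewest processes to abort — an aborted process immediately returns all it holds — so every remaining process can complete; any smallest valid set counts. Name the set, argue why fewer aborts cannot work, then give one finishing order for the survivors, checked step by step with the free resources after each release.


Abort P2 and P7.
Key observation: no ordering could ever have run P1 before the abort of P2 and P7; with (2, 3) back in the pool it fits at step 4.
No one abort is enough; case by case: P1 alone leaves P2 blocked (short on res3); P6 alone leaves P1 blocked (short on res3); P8 alone leaves P1 blocked (short on res3); P2 alone leaves P1 blocked (short on res3); P3 alone leaves P1 blocked (short on res3); P7 alone leaves P1 blocked (short on res3).
The survivors complete as P3, P8, P6, P1. Check, step by step (starting from the post-abort pool):
  pool = (2, 6)
  run P3 (needs (1, 3), free (2, 6)); after release of (1, 0) the pool is (3, 6)
  run P8 (needs (0, 3), free (3, 6)); after release of (3, 0) the pool is (6, 6)
  run P6 (needs (4, 3), free (6, 6)); after release of (2, 0) the pool is (8, 6)
  run P1 (needs (8, 0), free (8, 6)); after release of (1, 2) the pool is (9, 8)


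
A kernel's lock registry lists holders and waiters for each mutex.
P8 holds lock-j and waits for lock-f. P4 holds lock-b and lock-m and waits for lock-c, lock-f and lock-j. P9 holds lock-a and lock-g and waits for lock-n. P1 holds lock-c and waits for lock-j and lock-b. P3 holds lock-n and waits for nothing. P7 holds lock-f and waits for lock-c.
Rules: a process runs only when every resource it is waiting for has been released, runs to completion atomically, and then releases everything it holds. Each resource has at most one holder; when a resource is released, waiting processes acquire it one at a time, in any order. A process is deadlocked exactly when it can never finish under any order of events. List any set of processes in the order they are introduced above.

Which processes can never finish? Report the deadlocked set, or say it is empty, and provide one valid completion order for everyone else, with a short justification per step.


Deadlocked set: P8, P4, P1 and P7.
Key observation: along P8 -> P7 -> P1 -> P8, each member waits on what the next one holds — a deadlock; P4 is caught in further circular waits.
The rest can finish in the order P3, P9.
Check, step by step:
  P3: no waits; runs immediately, freeing lock-n
  P9 waits on lock-n — all released -> runs and releases lock-a and lock-g


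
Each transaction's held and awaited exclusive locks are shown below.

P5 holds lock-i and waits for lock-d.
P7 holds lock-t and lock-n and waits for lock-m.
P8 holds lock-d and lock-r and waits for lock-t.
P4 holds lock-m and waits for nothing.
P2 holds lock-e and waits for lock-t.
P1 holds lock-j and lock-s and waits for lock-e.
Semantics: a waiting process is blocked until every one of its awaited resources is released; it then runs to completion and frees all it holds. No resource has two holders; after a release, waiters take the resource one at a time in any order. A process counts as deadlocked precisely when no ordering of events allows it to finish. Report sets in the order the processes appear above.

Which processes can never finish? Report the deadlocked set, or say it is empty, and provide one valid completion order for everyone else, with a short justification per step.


Nothing here is deadlocked.
Key observation: although several processes wait, no cycle exists — each chain bottoms out at a free runner.
One completion order for the rest: P4, P7, P2, P1, P8, P5.
Walking it through:
  run P4 (it waits on nothing); releases lock-m
  P7 waits on lock-m — all released -> runs and releases lock-t and lock-n
  P2 waits on lock-t — all released -> runs and releases lock-e
  P1 waits on lock-e — all released -> runs and releases lock-j and lock-s
  P8 waits on lock-t — all released -> runs and releases lock-d and lock-r
  P5 waits on lock-d — all released -> runs and releases lock-i


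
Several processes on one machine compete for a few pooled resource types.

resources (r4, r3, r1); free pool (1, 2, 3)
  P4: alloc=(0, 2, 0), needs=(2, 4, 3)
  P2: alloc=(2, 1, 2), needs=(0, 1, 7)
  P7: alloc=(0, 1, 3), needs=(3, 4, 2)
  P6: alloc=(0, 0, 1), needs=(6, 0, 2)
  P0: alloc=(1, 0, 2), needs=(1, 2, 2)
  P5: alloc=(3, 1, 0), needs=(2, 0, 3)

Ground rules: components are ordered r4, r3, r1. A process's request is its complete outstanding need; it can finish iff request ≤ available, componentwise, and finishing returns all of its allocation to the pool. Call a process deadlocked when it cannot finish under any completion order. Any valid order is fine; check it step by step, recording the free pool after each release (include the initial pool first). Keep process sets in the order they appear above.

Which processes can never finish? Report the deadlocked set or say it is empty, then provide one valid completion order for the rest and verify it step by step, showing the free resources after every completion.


Deadlocked set: P4, P2, P7 and P6.
Key observation: after P0, P5 the pool peaks at (5, 3, 5), and each blocked process is short somewhere: P4 on r3; P2 on r1; P7 on r3; P6 on r4.
A valid finishing order for the others: P0, P5. Step-by-step check:
  pool = (1, 2, 3)
  P0 needs (1, 2, 2) <= (1, 2, 3) -> finishes; pool += (1, 0, 2) = (2, 2, 5)
  P5 needs (2, 0, 3) <= (2, 2, 5) -> finishes; pool += (3, 1, 0) = (5, 3, 5)
None of the blocked processes ever fits:
  blocked: P4 wants (2, 4, 3), pool (5, 3, 5) — not enough r3
  blocked: P2 wants (0, 1, 7), pool (5, 3, 5) — not enough r1
  blocked: P7 wants (3, 4, 2), pool (5, 3, 5) — not enough r3
  blocked: P6 wants (6, 0, 2), pool (5, 3, 5) — not enough r4


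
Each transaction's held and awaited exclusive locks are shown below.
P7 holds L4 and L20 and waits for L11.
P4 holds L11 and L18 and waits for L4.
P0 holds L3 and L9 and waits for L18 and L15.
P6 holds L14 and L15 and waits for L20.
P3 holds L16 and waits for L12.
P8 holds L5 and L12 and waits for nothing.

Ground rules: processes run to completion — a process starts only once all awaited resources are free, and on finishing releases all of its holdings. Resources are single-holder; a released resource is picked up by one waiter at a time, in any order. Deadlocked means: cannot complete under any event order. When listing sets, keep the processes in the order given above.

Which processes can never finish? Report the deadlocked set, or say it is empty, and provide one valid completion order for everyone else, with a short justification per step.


Deadlocked: P7, P4, P0 and P6.
Key observation: the waits loop around P7 -> P4 -> P7 with no way out; P0 and P6 wait into the deadlock from upstream.
One completion order for the rest: P8, P3.
Verifying each step:
  P8: no waits; runs immediately, freeing L5 and L12
  P3: everything it awaited (L12) is free; runs, freeing L16


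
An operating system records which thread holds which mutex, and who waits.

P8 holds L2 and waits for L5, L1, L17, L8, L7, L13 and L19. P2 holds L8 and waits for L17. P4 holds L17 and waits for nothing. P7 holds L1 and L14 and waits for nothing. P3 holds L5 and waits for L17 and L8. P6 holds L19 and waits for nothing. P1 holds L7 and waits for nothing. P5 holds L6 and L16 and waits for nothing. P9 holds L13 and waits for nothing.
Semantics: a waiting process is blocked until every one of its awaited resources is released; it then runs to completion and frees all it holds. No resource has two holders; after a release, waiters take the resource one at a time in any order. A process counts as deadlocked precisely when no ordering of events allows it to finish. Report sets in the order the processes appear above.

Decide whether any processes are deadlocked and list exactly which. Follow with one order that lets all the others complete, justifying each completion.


The deadlocked set is empty.
Key observation: every chain of waits terminates; starting from the processes that wait on nothing, all the rest unlock in turn.
One completion order for the rest: P5, P4, P9, P2, P3, P1, P6, P7, P8.
Verifying each step:
  P5 waits on nothing -> runs at once and releases L6 and L16
  P4 waits on nothing -> runs at once and releases L17
  P9 waits on nothing -> runs at once and releases L13
  P2 waits on L17 — all released -> runs and releases L8
  P3 waits on L17 and L8 — all released -> runs and releases L5
  P1 waits on nothing -> runs at once and releases L7
  P6 waits on nothing -> runs at once and releases L19
  P7 waits on nothing -> runs at once and releases L1 and L14
  P8 waits on L5, L1, L17, L8, L7, L13 and L19 — all released -> runs and releases L2


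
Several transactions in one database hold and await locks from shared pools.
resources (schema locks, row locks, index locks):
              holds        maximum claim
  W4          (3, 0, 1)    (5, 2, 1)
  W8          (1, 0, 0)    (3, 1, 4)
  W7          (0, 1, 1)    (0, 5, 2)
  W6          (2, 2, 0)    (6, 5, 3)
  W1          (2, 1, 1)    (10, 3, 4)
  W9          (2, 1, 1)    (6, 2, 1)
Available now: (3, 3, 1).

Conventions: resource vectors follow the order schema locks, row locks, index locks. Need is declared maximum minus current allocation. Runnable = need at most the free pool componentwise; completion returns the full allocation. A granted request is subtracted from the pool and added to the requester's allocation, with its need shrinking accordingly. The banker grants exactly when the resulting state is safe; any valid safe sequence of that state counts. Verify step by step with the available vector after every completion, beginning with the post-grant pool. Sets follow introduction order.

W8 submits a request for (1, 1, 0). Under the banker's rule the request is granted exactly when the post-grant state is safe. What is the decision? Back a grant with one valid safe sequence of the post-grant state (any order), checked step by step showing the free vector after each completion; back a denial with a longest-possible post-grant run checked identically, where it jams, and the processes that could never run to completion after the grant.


GRANT: granting preserves safety; a valid post-grant sequence is W4, W9, W6, W7, W1, W8.
Key observation: after the grant the pool drops to (2, 2, 1), which still lets W4 finish first and unwind the rest.
Verifying the post-grant state step by step:
  pool = (2, 2, 1)
  run W4 (needs (2, 2, 0), free (2, 2, 1)); after release of (3, 0, 1) the pool is (5, 2, 2)
  run W9 (needs (4, 1, 0), free (5, 2, 2)); after release of (2, 1, 1) the pool is (7, 3, 3)
  run W6 (needs (4, 3, 3), free (7, 3, 3)); after release of (2, 2, 0) the pool is (9, 5, 3)
  run W7 (needs (0, 4, 1), free (9, 5, 3)); after release of (0, 1, 1) the pool is (9, 6, 4)
  run W1 (needs (8, 2, 3), free (9, 6, 4)); after release of (2, 1, 1) the pool is (11, 7, 5)
  run W8 (needs (1, 0, 4), free (11, 7, 5)); after release of (2, 1, 0) the pool is (13, 8, 5)


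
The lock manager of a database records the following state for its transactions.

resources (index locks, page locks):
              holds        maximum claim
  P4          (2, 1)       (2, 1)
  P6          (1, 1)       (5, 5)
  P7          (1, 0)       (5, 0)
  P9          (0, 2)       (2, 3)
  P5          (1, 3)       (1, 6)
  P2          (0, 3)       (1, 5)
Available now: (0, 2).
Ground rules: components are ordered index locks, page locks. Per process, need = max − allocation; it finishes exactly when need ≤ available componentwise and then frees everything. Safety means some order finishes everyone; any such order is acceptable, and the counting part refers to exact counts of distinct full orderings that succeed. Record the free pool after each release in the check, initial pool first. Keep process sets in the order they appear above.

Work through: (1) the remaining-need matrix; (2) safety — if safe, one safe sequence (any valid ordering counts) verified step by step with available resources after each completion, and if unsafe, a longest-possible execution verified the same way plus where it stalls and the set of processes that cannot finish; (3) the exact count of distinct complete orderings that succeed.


(1) Outstanding need per process (order index locks, page locks):
  P4: (0, 0)
  P6: (4, 4)
  P7: (4, 0)
  P9: (2, 1)
  P5: (0, 3)
  P2: (1, 2)
(2) The state is UNSAFE.
Key observation: P4, P2, P5, P9 can finish, but then (3, 11) is all there is, and the blocked group's index locks demands exceed it.
The run P4, P2, P5, P9 cannot be extended any further. Verifying each step:
  pool = (0, 2)
  run P4 (needs (0, 0), free (0, 2)); after release of (2, 1) the pool is (2, 3)
  run P2 (needs (1, 2), free (2, 3)); after release of (0, 3) the pool is (2, 6)
  run P5 (needs (0, 3), free (2, 6)); after release of (1, 3) the pool is (3, 9)
  run P9 (needs (2, 1), free (3, 9)); after release of (0, 2) the pool is (3, 11)
  blocked: P6 wants (4, 4), pool (3, 11) — not enough index locks
  blocked: P7 wants (4, 0), pool (3, 11) — not enough index locks
Permanently blocked: P6 and P7.
(3) The exact count: 0 of the possible complete orderings are safe sequences.


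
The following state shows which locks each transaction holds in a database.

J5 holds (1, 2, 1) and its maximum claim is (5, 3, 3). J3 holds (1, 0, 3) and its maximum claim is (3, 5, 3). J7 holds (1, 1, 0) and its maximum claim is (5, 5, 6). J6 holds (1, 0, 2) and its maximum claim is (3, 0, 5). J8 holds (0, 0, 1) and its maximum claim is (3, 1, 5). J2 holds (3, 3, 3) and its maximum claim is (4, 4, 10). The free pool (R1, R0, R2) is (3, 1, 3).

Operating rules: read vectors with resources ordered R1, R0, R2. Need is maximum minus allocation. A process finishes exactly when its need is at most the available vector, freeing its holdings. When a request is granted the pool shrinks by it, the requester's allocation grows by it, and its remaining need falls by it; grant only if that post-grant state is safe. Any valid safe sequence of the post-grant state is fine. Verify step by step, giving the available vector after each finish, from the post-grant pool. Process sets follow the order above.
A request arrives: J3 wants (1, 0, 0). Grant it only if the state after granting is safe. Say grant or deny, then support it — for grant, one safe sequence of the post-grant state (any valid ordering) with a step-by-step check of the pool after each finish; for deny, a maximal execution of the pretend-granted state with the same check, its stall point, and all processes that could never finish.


DENY. Granting would leave the state unsafe.
Key observation: after J6, J8 the pool peaks at (3, 1, 6), and each blocked process is short somewhere: J5 on R1; J3 on R0; J7 on R1, R0; J2 on R2.
On the post-grant state, J6, J8 is a maximal run — nothing extends it. Check, step by step:
  pool = (2, 1, 3)
  J6 needs (2, 0, 3) <= (2, 1, 3) -> finishes; pool += (1, 0, 2) = (3, 1, 5)
  J8 needs (3, 1, 4) <= (3, 1, 5) -> finishes; pool += (0, 0, 1) = (3, 1, 6)
  J5 still needs (4, 1, 2) but only (3, 1, 6) is free — short on R1
  J3 still needs (1, 5, 0) but only (3, 1, 6) is free — short on R0
  J7 still needs (4, 4, 6) but only (3, 1, 6) is free — short on R1 and R0
  J2 still needs (1, 1, 7) but only (3, 1, 6) is free — short on R2
Had the request been granted, J5, J3, J7 and J2 could never finish.


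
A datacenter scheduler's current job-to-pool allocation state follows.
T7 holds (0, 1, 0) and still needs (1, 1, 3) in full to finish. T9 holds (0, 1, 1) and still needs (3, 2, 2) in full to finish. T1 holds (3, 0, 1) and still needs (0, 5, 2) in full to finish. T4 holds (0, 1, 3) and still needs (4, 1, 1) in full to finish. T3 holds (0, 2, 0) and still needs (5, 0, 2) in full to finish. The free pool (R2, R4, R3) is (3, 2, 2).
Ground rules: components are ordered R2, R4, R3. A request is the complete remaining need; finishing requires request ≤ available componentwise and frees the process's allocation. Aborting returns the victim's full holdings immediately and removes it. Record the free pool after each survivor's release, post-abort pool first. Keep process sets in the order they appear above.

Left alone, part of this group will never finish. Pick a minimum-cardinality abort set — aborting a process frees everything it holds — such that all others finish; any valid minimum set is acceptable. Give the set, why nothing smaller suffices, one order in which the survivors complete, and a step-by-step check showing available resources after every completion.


The answer: abort T3.
Key observation: T1 could never have finished before the abort; with (0, 2, 0) returned by T3, it fits at step 2.
Minimality: the empty abort set fails — the state is deadlocked as it stands.
One survivor order: T9, T1, T7, T4. Verifying each step (post-abort pool first):
  pool = (3, 4, 2)
  T9: need (3, 2, 2) fits (3, 4, 2); releases (0, 1, 1), pool now (3, 5, 3)
  T1: need (0, 5, 2) fits (3, 5, 3); releases (3, 0, 1), pool now (6, 5, 4)
  T7: need (1, 1, 3) fits (6, 5, 4); releases (0, 1, 0), pool now (6, 6, 4)
  T4: need (4, 1, 1) fits (6, 6, 4); releases (0, 1, 3), pool now (6, 7, 7)


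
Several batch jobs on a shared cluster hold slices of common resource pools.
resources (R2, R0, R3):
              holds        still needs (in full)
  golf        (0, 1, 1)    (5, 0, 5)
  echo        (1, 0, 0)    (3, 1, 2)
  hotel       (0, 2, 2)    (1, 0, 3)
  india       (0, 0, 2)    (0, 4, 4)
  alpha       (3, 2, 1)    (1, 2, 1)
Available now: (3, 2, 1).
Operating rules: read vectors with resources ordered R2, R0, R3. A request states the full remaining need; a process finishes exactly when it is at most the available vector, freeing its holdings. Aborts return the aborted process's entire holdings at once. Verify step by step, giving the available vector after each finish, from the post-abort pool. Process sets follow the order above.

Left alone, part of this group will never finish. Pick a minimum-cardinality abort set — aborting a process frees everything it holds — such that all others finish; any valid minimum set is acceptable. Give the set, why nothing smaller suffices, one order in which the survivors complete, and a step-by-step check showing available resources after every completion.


The answer: abort hotel.
Key observation: india had no path to completion before; after the abort of hotel ((0, 2, 2) returned), step 2 is where it fits.
Minimality: the empty abort set fails — the state is deadlocked as it stands.
The survivors complete as alpha, india, golf, echo. Check, step by step (starting from the post-abort pool):
  pool = (3, 4, 3)
  run alpha (needs (1, 2, 1), free (3, 4, 3)); after release of (3, 2, 1) the pool is (6, 6, 4)
  run india (needs (0, 4, 4), free (6, 6, 4)); after release of (0, 0, 2) the pool is (6, 6, 6)
  run golf (needs (5, 0, 5), free (6, 6, 6)); after release of (0, 1, 1) the pool is (6, 7, 7)
  run echo (needs (3, 1, 2), free (6, 7, 7)); after release of (1, 0, 0) the pool is (7, 7, 7)


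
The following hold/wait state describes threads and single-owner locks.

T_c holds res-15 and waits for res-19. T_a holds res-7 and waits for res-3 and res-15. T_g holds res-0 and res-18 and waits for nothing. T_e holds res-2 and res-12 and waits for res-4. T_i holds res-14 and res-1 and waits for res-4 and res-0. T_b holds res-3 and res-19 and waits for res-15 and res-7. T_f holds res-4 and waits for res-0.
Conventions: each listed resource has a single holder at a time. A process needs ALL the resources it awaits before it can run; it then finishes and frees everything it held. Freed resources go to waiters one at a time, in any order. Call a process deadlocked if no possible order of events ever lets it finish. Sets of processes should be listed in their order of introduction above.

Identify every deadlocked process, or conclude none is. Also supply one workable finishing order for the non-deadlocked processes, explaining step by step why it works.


Deadlocked: T_c, T_a and T_b.
Key observation: T_c -> T_b -> T_c is a circular wait — nothing in it can go first; T_a is caught in further circular waits.
The rest can finish in the order T_g, T_f, T_i, T_e.
Walking it through:
  run T_g (it waits on nothing); releases res-0 and res-18
  T_f waits on res-0 — all released -> runs and releases res-4
  T_i waits on res-4 and res-0 — all released -> runs and releases res-14 and res-1
  T_e waits on res-4 — all released -> runs and releases res-2 and res-12


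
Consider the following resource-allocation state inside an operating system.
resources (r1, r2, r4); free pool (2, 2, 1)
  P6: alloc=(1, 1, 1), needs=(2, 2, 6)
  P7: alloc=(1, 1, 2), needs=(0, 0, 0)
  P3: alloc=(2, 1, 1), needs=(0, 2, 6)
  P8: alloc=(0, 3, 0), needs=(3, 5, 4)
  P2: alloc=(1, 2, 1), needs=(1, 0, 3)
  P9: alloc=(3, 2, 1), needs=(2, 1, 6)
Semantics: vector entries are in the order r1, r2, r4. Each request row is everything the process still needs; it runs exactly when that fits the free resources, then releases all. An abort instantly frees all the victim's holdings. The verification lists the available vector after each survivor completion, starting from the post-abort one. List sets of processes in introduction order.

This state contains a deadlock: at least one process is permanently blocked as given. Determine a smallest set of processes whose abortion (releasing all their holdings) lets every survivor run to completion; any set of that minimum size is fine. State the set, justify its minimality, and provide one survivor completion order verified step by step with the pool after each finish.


Abort P6 and P3.
Key observation: aborting P6 and P3 returns (3, 2, 2), and P9 — hopeless before — runs at step 3 with the returned capacity in the pool.
Minimality, checking each single-abort alternative: P6 alone leaves P3 blocked (short on r4); P7 alone leaves P6 blocked (short on r4); P3 alone leaves P6 blocked (short on r4); P8 alone leaves P6 blocked (short on r4); P2 alone leaves P6 blocked (short on r4); P9 alone leaves P6 blocked (short on r4).
The survivors complete as P2, P7, P9, P8. Check, step by step (starting from the post-abort pool):
  pool = (5, 4, 3)
  run P2 (needs (1, 0, 3), free (5, 4, 3)); after release of (1, 2, 1) the pool is (6, 6, 4)
  run P7 (needs (0, 0, 0), free (6, 6, 4)); after release of (1, 1, 2) the pool is (7, 7, 6)
  run P9 (needs (2, 1, 6), free (7, 7, 6)); after release of (3, 2, 1) the pool is (10, 9, 7)
  run P8 (needs (3, 5, 4), free (10, 9, 7)); after release of (0, 3, 0) the pool is (10, 12, 7)


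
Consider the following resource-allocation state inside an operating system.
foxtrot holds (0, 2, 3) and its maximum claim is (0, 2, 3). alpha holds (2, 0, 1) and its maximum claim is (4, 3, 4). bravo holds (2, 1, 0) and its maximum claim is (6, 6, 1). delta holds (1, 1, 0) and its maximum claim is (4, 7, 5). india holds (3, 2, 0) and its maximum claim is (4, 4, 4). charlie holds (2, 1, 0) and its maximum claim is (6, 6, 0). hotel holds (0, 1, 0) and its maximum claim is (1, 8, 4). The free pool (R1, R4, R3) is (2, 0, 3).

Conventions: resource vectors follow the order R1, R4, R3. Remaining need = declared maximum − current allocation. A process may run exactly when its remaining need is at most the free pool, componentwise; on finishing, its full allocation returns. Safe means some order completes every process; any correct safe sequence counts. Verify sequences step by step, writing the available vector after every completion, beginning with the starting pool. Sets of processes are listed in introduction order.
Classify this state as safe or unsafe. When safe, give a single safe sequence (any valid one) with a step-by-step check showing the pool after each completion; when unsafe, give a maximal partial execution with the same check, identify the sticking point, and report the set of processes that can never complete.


The state is UNSAFE.
Key observation: R4 is the bottleneck — with foxtrot, india, alpha done the pool holds (7, 4, 7), short of every remaining need.
A maximal execution: foxtrot, india, alpha — then nothing else fits. Walking it through:
  pool = (2, 0, 3)
  run foxtrot (needs (0, 0, 0), free (2, 0, 3)); after release of (0, 2, 3) the pool is (2, 2, 6)
  run india (needs (1, 2, 4), free (2, 2, 6)); after release of (3, 2, 0) the pool is (5, 4, 6)
  run alpha (needs (2, 3, 3), free (5, 4, 6)); after release of (2, 0, 1) the pool is (7, 4, 7)
  bravo cannot run: need (4, 5, 1) vs free (7, 4, 7) (insufficient R4)
  delta cannot run: need (3, 6, 5) vs free (7, 4, 7) (insufficient R4)
  charlie cannot run: need (4, 5, 0) vs free (7, 4, 7) (insufficient R4)
  hotel cannot run: need (1, 7, 4) vs free (7, 4, 7) (insufficient R4)
Permanently blocked: bravo, delta, charlie and hotel.
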